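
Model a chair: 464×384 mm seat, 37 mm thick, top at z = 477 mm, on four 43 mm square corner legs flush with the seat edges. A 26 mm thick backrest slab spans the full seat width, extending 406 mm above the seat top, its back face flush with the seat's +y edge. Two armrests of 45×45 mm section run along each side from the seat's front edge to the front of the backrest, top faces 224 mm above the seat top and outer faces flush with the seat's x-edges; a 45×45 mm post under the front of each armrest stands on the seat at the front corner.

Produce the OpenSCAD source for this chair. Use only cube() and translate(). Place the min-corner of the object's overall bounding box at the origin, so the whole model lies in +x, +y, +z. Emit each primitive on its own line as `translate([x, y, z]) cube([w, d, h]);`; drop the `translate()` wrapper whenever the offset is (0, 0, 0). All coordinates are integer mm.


// leg_h = 477 - 37 = 440
// arm post h = 224 - 45 = 179
translate([0, 0, 440]) cube([464, 384, 37]);
cube([43, 43, 440]);
translate([421, 0, 0]) cube([43, 43, 440]);
translate([0, 341, 0]) cube([43, 43, 440]);
translate([421, 341, 0]) cube([43, 43, 440]);
translate([0, 358, 477]) cube([464, 26, 406]);
translate([0, 0, 656]) cube([45, 358, 45]);
translate([419, 0, 656]) cube([45, 358, 45]);
translate([0, 0, 477]) cube([45, 45, 179]);
translate([419, 0, 477]) cube([45, 45, 179]);


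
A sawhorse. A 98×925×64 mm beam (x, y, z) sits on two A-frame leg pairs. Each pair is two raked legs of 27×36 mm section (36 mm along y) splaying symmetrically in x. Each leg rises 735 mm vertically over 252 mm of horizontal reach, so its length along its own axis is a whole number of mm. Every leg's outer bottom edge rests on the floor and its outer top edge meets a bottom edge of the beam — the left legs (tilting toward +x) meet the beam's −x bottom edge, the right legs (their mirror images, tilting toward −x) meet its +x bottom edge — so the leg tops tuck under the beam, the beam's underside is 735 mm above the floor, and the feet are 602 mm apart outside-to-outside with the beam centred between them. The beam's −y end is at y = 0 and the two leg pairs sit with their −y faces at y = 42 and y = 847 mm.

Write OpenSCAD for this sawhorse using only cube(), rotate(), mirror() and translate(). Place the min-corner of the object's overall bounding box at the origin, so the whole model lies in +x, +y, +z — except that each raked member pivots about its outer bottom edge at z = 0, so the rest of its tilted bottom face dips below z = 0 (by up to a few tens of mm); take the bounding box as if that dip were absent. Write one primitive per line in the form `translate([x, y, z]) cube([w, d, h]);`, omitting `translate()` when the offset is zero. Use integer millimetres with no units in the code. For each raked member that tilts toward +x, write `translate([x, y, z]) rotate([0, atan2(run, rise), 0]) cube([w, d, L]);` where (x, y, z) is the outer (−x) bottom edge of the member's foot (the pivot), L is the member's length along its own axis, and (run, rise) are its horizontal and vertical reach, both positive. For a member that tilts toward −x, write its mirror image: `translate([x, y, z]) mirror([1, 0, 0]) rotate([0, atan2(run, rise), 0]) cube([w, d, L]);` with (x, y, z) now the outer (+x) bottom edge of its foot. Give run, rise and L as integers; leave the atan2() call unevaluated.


translate([252, 0, 735]) cube([98, 925, 64]);
translate([0, 42, 0]) rotate([0, atan2(252, 735), 0]) cube([27, 36, 777]);
translate([602, 42, 0]) mirror([1, 0, 0]) rotate([0, atan2(252, 735), 0]) cube([27, 36, 777]);
translate([0, 847, 0]) rotate([0, atan2(252, 735), 0]) cube([27, 36, 777]);
translate([602, 847, 0]) mirror([1, 0, 0]) rotate([0, atan2(252, 735), 0]) cube([27, 36, 777]);


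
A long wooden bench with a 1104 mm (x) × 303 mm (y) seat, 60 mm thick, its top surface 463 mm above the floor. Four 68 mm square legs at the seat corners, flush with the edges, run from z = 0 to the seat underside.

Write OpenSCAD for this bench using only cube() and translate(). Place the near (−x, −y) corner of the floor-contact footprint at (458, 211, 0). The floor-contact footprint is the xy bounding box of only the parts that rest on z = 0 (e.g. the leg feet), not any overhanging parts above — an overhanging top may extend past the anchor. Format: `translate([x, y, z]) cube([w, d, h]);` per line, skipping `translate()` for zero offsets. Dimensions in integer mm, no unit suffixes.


translate([458, 211, 403]) cube([1104, 303, 60]);
translate([458, 211, 0]) cube([68, 68, 403]);
translate([458, 446, 0]) cube([68, 68, 403]);
translate([1494, 211, 0]) cube([68, 68, 403]);
translate([1494, 446, 0]) cube([68, 68, 403]);


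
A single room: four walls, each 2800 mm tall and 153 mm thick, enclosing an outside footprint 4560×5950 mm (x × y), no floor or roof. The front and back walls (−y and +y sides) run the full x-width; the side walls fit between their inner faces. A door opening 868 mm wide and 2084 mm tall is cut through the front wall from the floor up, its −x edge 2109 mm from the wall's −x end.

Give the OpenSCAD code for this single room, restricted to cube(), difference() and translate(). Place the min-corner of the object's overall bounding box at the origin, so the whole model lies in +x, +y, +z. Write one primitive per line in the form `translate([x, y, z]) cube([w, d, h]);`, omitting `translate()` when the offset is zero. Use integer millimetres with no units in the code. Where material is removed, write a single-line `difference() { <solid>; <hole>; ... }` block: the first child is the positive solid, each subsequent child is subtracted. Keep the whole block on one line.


difference() { cube([4560, 153, 2800]); translate([2109, 0, 0]) cube([868, 153, 2084]); }
translate([0, 5797, 0]) cube([4560, 153, 2800]);
translate([0, 153, 0]) cube([153, 5644, 2800]);
translate([4407, 153, 0]) cube([153, 5644, 2800]);


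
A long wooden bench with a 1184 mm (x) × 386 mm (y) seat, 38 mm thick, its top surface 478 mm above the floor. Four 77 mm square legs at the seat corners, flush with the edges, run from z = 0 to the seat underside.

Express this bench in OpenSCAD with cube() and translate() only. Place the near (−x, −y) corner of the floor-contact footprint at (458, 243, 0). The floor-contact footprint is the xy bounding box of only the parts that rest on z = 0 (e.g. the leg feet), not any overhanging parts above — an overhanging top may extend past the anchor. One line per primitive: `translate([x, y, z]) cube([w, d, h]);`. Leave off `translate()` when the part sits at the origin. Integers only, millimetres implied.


// leg_h = 478 − 38 = 440
translate([458, 243, 440]) cube([1184, 386, 38]);
translate([458, 243, 0]) cube([77, 77, 440]);
translate([458, 552, 0]) cube([77, 77, 440]);
translate([1565, 243, 0]) cube([77, 77, 440]);
translate([1565, 552, 0]) cube([77, 77, 440]);


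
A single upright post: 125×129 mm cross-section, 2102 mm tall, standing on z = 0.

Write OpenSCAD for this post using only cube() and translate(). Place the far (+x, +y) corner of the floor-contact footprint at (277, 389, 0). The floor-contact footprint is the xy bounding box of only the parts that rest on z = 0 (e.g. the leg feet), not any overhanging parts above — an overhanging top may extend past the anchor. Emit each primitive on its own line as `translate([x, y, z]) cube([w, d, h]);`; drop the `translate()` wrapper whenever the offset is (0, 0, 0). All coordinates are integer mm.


translate([152, 260, 0]) cube([125, 129, 2102]);


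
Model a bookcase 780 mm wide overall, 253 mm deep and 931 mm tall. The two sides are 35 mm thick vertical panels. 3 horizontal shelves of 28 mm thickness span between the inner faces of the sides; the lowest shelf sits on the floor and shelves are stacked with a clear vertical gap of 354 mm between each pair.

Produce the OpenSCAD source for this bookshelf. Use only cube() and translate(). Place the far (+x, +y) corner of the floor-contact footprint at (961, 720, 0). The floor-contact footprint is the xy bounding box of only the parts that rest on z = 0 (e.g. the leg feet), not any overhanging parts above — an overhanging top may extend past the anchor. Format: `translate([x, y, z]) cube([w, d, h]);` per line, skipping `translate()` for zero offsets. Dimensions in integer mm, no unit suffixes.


translate([181, 467, 0]) cube([35, 253, 931]);
translate([926, 467, 0]) cube([35, 253, 931]);
translate([216, 467, 0]) cube([710, 253, 28]);
translate([216, 467, 382]) cube([710, 253, 28]);
translate([216, 467, 764]) cube([710, 253, 28]);


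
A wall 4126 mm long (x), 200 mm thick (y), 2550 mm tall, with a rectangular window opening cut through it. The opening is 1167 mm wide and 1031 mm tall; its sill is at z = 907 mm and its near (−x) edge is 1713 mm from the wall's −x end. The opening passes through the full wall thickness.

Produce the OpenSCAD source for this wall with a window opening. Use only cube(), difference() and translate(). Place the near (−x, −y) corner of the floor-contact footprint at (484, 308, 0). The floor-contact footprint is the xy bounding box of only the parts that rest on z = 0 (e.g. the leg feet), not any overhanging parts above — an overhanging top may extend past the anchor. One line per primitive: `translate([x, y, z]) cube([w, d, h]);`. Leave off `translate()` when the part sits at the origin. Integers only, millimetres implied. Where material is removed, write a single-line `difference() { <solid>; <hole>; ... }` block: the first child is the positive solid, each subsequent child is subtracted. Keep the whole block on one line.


difference() { translate([484, 308, 0]) cube([4126, 200, 2550]); translate([2197, 308, 907]) cube([1167, 200, 1031]); }


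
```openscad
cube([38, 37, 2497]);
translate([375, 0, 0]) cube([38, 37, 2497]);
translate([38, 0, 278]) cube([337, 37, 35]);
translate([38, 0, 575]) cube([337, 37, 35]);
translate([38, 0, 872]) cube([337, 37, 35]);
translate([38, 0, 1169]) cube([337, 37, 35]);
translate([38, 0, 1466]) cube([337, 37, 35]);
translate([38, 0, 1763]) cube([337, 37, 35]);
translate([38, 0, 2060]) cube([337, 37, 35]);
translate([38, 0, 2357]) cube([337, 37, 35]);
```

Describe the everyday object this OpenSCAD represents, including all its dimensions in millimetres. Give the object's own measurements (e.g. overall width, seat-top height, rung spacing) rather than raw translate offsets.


A straight ladder. Two 38×37 mm vertical rails, 2497 mm tall, stand 413 mm apart (outside-to-outside) with their front faces coplanar on the −y side. 8 rungs, each 37 mm deep and 35 mm tall, span between the inner faces of the rails, front faces flush with the rails. The lowest rung's underside is at z = 278 mm and rungs are spaced 297 mm apart (underside to underside).


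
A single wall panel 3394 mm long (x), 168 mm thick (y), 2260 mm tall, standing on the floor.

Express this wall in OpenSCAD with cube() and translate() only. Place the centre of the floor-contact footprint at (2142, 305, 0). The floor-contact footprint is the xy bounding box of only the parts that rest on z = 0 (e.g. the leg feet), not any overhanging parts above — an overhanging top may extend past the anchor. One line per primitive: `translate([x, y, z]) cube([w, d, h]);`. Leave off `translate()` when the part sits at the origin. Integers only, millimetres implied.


translate([445, 221, 0]) cube([3394, 168, 2260]);


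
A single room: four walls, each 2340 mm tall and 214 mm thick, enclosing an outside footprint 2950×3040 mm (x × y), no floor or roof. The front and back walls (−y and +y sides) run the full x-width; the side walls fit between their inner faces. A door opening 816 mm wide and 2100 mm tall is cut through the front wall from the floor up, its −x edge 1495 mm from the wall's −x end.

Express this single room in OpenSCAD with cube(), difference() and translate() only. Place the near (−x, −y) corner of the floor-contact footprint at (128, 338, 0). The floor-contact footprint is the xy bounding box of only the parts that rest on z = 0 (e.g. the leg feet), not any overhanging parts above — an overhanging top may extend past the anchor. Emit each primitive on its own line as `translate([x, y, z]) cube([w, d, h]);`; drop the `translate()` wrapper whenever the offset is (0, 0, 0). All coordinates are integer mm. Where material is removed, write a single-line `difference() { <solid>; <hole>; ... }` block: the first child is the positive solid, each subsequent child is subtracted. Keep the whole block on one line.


difference() { translate([128, 338, 0]) cube([2950, 214, 2340]); translate([1623, 338, 0]) cube([816, 214, 2100]); }
translate([128, 3164, 0]) cube([2950, 214, 2340]);
translate([128, 552, 0]) cube([214, 2612, 2340]);
translate([2864, 552, 0]) cube([214, 2612, 2340]);


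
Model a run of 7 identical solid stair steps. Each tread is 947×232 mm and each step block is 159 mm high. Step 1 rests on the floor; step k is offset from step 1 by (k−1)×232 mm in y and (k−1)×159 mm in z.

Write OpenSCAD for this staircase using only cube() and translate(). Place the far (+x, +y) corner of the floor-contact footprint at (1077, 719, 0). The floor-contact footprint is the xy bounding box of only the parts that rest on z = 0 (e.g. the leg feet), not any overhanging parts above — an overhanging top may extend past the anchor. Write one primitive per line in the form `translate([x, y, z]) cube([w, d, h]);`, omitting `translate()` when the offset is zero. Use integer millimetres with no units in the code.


translate([130, 487, 0]) cube([947, 232, 159]);
translate([130, 719, 159]) cube([947, 232, 159]);
translate([130, 951, 318]) cube([947, 232, 159]);
translate([130, 1183, 477]) cube([947, 232, 159]);
translate([130, 1415, 636]) cube([947, 232, 159]);
translate([130, 1647, 795]) cube([947, 232, 159]);
translate([130, 1879, 954]) cube([947, 232, 159]);


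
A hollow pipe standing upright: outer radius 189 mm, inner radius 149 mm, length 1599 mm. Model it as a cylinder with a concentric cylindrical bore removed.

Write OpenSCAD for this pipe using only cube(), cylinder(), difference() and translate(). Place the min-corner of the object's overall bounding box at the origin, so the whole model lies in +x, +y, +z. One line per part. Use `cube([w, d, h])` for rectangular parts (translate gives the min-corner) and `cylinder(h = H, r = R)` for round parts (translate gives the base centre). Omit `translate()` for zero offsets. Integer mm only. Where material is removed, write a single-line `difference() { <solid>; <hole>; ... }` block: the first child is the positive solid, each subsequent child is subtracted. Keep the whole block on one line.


difference() { translate([189, 189, 0]) cylinder(h = 1599, r = 189); translate([189, 189, 0]) cylinder(h = 1599, r = 149); }


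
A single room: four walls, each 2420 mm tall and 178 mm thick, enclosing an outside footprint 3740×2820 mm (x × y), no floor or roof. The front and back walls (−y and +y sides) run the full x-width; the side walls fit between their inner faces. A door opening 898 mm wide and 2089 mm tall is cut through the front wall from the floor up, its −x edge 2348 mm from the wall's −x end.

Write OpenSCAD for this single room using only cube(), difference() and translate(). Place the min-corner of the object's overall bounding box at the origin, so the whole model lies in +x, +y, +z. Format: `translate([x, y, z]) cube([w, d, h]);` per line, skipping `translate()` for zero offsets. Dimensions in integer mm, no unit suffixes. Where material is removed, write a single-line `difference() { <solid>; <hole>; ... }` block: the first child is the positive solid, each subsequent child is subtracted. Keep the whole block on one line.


difference() { cube([3740, 178, 2420]); translate([2348, 0, 0]) cube([898, 178, 2089]); }
translate([0, 2642, 0]) cube([3740, 178, 2420]);
translate([0, 178, 0]) cube([178, 2464, 2420]);
translate([3562, 178, 0]) cube([178, 2464, 2420]);


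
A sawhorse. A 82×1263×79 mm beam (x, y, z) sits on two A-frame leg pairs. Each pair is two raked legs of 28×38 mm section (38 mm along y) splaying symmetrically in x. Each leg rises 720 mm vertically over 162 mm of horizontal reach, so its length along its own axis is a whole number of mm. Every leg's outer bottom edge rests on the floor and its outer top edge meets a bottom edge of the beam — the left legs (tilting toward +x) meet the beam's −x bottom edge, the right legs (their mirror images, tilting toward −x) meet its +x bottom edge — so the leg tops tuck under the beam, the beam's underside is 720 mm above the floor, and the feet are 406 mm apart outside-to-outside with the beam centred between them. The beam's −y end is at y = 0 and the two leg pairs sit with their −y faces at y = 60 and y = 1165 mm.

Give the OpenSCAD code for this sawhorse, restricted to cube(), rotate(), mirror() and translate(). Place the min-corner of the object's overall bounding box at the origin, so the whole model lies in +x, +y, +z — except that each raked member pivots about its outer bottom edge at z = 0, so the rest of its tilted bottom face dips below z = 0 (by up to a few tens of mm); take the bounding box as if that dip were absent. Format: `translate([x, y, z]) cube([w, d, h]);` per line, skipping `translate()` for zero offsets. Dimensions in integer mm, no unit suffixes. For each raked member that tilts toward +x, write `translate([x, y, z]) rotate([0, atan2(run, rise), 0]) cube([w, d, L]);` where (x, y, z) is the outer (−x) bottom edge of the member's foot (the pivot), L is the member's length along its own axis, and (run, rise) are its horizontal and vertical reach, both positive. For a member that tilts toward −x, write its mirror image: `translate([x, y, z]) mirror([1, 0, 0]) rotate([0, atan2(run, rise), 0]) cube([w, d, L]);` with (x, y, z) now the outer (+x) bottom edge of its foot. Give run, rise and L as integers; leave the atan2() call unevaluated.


translate([162, 0, 720]) cube([82, 1263, 79]);
translate([0, 60, 0]) rotate([0, atan2(162, 720), 0]) cube([28, 38, 738]);
translate([406, 60, 0]) mirror([1, 0, 0]) rotate([0, atan2(162, 720), 0]) cube([28, 38, 738]);
translate([0, 1165, 0]) rotate([0, atan2(162, 720), 0]) cube([28, 38, 738]);
translate([406, 1165, 0]) mirror([1, 0, 0]) rotate([0, atan2(162, 720), 0]) cube([28, 38, 738]);


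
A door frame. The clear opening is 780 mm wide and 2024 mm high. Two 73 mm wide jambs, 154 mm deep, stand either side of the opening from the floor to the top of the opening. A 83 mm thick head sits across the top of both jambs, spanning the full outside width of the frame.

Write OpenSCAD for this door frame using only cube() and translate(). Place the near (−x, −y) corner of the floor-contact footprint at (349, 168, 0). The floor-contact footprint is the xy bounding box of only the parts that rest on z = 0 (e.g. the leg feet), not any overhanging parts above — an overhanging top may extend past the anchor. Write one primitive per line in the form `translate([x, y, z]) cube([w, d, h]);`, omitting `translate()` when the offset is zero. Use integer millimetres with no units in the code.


translate([349, 168, 0]) cube([73, 154, 2024]);
translate([1202, 168, 0]) cube([73, 154, 2024]);
translate([349, 168, 2024]) cube([926, 154, 83]);


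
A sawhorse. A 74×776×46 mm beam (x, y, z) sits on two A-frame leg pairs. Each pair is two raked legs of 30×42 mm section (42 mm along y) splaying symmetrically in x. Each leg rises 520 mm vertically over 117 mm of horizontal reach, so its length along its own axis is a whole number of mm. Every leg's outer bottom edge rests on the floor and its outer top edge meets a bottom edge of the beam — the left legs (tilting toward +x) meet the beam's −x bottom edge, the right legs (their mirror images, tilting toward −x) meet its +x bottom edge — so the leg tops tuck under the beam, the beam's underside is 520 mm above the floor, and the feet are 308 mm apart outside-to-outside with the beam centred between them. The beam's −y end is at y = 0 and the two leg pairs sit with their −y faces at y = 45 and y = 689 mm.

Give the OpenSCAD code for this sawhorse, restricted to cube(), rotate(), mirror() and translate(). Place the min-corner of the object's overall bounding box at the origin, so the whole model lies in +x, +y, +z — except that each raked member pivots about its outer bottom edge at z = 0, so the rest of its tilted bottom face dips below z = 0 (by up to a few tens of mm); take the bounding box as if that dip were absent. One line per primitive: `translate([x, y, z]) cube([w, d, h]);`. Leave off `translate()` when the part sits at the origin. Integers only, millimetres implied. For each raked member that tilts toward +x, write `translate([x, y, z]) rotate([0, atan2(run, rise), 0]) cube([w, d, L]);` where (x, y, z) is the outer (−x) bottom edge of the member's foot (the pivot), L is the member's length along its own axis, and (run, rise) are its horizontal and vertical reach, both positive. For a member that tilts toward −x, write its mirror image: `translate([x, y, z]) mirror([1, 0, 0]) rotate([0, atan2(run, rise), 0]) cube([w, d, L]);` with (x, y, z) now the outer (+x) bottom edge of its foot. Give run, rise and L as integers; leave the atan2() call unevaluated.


// leg length = √(117² + 520²) = 533
// right-leg outer foot x = 2·117 + 74 = 308
// beam min-corner = (117, 0, 520)
translate([117, 0, 520]) cube([74, 776, 46]);
translate([0, 45, 0]) rotate([0, atan2(117, 520), 0]) cube([30, 42, 533]);
translate([308, 45, 0]) mirror([1, 0, 0]) rotate([0, atan2(117, 520), 0]) cube([30, 42, 533]);
translate([0, 689, 0]) rotate([0, atan2(117, 520), 0]) cube([30, 42, 533]);
translate([308, 689, 0]) mirror([1, 0, 0]) rotate([0, atan2(117, 520), 0]) cube([30, 42, 533]);


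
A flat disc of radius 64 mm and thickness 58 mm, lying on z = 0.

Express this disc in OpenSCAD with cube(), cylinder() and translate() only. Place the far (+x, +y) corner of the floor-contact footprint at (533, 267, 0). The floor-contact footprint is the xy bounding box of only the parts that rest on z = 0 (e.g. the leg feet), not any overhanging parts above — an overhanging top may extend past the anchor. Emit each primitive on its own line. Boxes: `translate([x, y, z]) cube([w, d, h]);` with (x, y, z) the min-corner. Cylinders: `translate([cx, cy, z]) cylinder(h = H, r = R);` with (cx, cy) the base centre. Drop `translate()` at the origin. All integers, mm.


translate([469, 203, 0]) cylinder(h = 58, r = 64);


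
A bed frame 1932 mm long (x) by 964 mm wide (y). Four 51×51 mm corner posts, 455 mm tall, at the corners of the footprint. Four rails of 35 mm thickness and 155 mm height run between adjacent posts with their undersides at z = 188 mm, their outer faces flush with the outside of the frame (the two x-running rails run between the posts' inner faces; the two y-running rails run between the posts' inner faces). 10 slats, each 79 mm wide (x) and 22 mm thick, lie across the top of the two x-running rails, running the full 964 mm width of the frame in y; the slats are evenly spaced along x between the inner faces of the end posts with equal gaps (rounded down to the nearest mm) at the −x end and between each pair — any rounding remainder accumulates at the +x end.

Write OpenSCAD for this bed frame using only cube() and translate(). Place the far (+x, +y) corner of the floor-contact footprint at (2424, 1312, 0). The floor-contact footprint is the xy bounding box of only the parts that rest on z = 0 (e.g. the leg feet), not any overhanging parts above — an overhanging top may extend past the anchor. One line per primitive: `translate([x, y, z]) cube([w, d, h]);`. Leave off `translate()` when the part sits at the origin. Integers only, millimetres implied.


// slat z = rail_z + rail_h = 188 + 155 = 343
// slat gap = ⌊(1830 − 10·79) / 11⌋ = 94
translate([492, 348, 0]) cube([51, 51, 455]);
translate([492, 1261, 0]) cube([51, 51, 455]);
translate([2373, 348, 0]) cube([51, 51, 455]);
translate([2373, 1261, 0]) cube([51, 51, 455]);
translate([543, 348, 188]) cube([1830, 35, 155]);
translate([543, 1277, 188]) cube([1830, 35, 155]);
translate([492, 399, 188]) cube([35, 862, 155]);
translate([2389, 399, 188]) cube([35, 862, 155]);
translate([637, 348, 343]) cube([79, 964, 22]);
translate([810, 348, 343]) cube([79, 964, 22]);
translate([983, 348, 343]) cube([79, 964, 22]);
translate([1156, 348, 343]) cube([79, 964, 22]);
translate([1329, 348, 343]) cube([79, 964, 22]);
translate([1502, 348, 343]) cube([79, 964, 22]);
translate([1675, 348, 343]) cube([79, 964, 22]);
translate([1848, 348, 343]) cube([79, 964, 22]);
translate([2021, 348, 343]) cube([79, 964, 22]);
translate([2194, 348, 343]) cube([79, 964, 22]);


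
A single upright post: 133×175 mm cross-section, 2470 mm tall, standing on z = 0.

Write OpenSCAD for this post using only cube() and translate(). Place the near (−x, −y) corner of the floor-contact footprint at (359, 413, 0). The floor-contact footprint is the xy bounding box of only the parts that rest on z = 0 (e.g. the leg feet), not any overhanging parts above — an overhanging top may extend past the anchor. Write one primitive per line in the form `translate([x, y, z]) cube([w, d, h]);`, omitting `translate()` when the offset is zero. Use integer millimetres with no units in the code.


translate([359, 413, 0]) cube([133, 175, 2470]);


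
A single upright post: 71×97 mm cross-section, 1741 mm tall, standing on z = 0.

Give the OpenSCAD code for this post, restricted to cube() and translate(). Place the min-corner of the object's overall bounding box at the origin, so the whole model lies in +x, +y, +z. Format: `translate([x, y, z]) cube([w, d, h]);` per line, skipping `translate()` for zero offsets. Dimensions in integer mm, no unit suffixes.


cube([71, 97, 1741]);


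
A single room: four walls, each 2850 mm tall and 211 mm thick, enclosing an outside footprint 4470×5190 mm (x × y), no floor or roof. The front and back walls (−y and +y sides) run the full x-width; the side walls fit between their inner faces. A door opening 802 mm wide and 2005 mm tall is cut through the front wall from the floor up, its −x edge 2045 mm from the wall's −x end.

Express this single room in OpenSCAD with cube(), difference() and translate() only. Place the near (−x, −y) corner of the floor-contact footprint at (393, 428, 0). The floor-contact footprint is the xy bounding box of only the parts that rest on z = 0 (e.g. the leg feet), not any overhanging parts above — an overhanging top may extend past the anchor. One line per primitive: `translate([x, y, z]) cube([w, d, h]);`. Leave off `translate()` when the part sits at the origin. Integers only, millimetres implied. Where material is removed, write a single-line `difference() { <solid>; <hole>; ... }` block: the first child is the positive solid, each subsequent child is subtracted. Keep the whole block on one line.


difference() { translate([393, 428, 0]) cube([4470, 211, 2850]); translate([2438, 428, 0]) cube([802, 211, 2005]); }
translate([393, 5407, 0]) cube([4470, 211, 2850]);
translate([393, 639, 0]) cube([211, 4768, 2850]);
translate([4652, 639, 0]) cube([211, 4768, 2850]);


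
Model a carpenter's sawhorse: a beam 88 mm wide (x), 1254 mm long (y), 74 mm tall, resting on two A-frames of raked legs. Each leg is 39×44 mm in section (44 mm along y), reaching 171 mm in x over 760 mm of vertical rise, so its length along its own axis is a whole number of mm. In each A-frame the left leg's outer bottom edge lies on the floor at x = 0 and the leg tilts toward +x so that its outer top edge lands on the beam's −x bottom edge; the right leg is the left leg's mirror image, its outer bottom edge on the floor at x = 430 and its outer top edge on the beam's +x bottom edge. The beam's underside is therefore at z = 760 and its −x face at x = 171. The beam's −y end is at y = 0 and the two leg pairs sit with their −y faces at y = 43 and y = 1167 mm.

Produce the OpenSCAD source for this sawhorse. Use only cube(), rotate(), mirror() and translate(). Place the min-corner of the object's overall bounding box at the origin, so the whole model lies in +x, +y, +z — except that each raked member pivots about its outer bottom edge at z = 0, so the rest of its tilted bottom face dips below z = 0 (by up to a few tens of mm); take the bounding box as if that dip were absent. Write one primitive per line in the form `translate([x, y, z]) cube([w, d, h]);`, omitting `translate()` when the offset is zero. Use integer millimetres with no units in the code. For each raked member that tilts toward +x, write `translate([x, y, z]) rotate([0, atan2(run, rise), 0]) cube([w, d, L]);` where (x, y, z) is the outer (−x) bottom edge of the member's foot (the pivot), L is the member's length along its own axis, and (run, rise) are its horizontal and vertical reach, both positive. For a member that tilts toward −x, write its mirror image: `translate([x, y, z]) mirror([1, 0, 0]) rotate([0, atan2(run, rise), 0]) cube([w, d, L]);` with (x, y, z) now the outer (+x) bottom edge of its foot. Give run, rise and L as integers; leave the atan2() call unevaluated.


translate([171, 0, 760]) cube([88, 1254, 74]);
translate([0, 43, 0]) rotate([0, atan2(171, 760), 0]) cube([39, 44, 779]);
translate([430, 43, 0]) mirror([1, 0, 0]) rotate([0, atan2(171, 760), 0]) cube([39, 44, 779]);
translate([0, 1167, 0]) rotate([0, atan2(171, 760), 0]) cube([39, 44, 779]);
translate([430, 1167, 0]) mirror([1, 0, 0]) rotate([0, atan2(171, 760), 0]) cube([39, 44, 779]);


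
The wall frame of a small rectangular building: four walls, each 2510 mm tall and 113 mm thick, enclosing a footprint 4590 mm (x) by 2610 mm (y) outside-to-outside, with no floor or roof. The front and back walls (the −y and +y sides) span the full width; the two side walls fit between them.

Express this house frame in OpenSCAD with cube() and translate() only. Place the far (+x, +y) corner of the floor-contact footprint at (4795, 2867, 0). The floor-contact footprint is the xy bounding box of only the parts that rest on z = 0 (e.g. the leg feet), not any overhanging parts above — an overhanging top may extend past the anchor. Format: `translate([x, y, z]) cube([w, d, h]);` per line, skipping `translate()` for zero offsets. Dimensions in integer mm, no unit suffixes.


translate([205, 257, 0]) cube([4590, 113, 2510]);
translate([205, 2754, 0]) cube([4590, 113, 2510]);
translate([205, 370, 0]) cube([113, 2384, 2510]);
translate([4682, 370, 0]) cube([113, 2384, 2510]);


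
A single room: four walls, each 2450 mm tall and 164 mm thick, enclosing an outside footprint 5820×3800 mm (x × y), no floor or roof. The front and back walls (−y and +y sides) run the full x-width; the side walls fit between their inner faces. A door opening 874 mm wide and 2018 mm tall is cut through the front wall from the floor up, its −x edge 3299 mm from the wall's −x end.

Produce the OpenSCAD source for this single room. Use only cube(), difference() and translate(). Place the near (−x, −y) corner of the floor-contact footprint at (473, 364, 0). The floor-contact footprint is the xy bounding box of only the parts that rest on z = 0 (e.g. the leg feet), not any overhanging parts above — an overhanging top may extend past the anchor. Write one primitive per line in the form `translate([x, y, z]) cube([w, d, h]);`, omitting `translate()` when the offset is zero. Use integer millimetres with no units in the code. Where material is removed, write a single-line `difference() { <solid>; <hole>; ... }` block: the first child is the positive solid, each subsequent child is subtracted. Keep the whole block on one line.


difference() { translate([473, 364, 0]) cube([5820, 164, 2450]); translate([3772, 364, 0]) cube([874, 164, 2018]); }
translate([473, 4000, 0]) cube([5820, 164, 2450]);
translate([473, 528, 0]) cube([164, 3472, 2450]);
translate([6129, 528, 0]) cube([164, 3472, 2450]);


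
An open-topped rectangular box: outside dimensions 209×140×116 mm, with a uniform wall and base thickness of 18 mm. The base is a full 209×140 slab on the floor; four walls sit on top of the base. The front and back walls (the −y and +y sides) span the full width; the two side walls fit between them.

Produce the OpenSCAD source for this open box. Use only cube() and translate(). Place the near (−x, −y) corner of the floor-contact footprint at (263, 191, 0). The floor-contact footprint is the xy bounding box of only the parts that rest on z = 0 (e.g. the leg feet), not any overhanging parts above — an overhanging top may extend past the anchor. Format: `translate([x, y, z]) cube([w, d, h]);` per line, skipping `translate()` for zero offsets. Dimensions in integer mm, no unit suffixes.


translate([263, 191, 0]) cube([209, 140, 18]);
translate([263, 191, 18]) cube([209, 18, 98]);
translate([263, 313, 18]) cube([209, 18, 98]);
translate([263, 209, 18]) cube([18, 104, 98]);
translate([454, 209, 18]) cube([18, 104, 98]);


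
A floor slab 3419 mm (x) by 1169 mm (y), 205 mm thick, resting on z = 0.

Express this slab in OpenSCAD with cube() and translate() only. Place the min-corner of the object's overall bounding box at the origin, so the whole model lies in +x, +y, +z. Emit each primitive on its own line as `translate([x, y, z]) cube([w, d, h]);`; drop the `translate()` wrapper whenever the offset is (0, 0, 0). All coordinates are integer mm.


cube([3419, 1169, 205]);


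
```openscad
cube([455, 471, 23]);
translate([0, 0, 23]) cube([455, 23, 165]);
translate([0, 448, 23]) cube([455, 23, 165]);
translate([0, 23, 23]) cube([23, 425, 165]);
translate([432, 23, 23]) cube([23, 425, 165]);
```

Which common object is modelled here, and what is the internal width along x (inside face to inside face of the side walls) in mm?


An open box. The internal width is 409 mm.

A 455×471 base slab with four walls standing on it — an open box. The base is 455 mm wide and the walls are 23 mm thick, so the internal width is 455 − 2 × 23 = 409 mm.


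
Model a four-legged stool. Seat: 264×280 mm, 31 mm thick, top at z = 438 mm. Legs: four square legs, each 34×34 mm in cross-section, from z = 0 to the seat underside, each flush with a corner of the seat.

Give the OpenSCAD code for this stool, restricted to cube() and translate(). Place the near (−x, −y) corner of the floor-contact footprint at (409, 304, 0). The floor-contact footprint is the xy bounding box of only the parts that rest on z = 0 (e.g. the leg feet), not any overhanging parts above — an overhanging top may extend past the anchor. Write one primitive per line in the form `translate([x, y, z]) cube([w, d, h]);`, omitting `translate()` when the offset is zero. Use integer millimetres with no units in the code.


// leg_h = 438 - 31 = 407
translate([409, 304, 407]) cube([264, 280, 31]);
translate([409, 304, 0]) cube([34, 34, 407]);
translate([639, 304, 0]) cube([34, 34, 407]);
translate([409, 550, 0]) cube([34, 34, 407]);
translate([639, 550, 0]) cube([34, 34, 407]);


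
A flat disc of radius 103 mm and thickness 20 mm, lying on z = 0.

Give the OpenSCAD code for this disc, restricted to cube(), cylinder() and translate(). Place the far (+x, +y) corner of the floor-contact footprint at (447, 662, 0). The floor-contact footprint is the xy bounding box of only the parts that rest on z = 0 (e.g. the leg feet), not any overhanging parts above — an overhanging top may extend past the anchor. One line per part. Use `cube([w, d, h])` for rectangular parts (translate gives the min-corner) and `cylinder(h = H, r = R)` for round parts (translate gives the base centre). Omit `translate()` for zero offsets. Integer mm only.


translate([344, 559, 0]) cylinder(h = 20, r = 103);


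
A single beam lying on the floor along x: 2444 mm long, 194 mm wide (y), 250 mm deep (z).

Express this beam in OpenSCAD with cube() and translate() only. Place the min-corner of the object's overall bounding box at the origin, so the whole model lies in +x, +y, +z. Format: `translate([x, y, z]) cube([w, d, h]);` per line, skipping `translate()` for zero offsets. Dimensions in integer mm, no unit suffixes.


cube([2444, 194, 250]);


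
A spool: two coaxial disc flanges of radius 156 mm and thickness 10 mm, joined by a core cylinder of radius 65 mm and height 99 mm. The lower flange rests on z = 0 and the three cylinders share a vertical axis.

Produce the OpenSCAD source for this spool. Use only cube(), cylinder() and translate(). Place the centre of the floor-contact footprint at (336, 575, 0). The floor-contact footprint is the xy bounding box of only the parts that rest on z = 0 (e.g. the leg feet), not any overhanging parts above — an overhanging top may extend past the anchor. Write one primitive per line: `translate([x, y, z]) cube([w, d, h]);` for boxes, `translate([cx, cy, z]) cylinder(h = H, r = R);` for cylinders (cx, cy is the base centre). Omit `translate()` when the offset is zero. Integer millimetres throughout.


translate([336, 575, 0]) cylinder(h = 10, r = 156);
translate([336, 575, 10]) cylinder(h = 99, r = 65);
translate([336, 575, 109]) cylinder(h = 10, r = 156);


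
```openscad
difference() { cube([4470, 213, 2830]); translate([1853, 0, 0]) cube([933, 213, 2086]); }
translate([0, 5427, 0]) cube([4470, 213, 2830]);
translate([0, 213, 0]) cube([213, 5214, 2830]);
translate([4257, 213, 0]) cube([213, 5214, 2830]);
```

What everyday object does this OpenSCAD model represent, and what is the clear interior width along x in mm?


A single room. The interior width is 4044 mm.

Four walls enclosing a rectangle with a door in the front wall — a room. Outside width 4470 minus two 213 mm walls gives 4044 mm.


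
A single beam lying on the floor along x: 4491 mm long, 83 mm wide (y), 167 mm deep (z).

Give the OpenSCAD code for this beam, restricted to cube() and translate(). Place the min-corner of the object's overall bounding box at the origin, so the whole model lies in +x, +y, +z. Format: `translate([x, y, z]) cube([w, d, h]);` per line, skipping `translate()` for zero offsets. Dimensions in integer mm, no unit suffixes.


cube([4491, 83, 167]);


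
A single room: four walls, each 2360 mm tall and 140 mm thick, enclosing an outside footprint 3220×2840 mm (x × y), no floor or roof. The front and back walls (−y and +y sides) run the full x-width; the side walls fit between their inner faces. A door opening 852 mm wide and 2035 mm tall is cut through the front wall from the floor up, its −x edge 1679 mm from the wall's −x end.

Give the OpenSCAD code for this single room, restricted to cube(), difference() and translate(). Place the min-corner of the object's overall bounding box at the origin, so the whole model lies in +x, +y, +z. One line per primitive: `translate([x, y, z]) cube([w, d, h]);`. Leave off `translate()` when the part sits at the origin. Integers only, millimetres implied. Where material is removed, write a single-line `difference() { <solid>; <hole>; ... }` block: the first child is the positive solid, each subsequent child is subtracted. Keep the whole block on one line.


difference() { cube([3220, 140, 2360]); translate([1679, 0, 0]) cube([852, 140, 2035]); }
translate([0, 2700, 0]) cube([3220, 140, 2360]);
translate([0, 140, 0]) cube([140, 2560, 2360]);
translate([3080, 140, 0]) cube([140, 2560, 2360]);


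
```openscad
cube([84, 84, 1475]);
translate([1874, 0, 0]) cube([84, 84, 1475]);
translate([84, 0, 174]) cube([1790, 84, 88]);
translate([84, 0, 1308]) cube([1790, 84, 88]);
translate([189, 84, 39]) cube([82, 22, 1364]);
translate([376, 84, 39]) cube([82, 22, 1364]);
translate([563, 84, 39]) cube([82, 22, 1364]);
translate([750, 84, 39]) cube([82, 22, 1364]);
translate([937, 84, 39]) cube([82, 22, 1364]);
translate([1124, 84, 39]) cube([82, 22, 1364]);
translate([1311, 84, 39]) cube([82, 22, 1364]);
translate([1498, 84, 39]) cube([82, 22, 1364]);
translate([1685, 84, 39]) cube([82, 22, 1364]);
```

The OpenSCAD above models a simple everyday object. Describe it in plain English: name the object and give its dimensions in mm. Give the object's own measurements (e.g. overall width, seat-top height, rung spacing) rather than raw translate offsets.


A fence section. Two 84×84 mm posts, 1475 mm tall, stand on the floor with a clear span of 1790 mm between their inner faces. Two horizontal rails of 84×88 mm section span the gap between the posts with their undersides at z = 174 mm and z = 1308 mm, flush with the posts' −y face. 9 pickets, each 82 mm wide, 22 mm thick and 1364 mm tall, are fixed to the +y face of the rails with their bottoms at z = 39 mm, spaced across the span with a 105 mm gap after the −x post and between neighbouring pickets, with 107 mm left before the +x post.
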